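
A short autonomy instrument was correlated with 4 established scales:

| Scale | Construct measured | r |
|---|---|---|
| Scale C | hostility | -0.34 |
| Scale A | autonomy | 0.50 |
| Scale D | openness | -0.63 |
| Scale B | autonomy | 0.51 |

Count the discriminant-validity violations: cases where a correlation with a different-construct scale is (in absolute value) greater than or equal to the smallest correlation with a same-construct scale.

1

Convergent (same construct = autonomy): Scale A, Scale B.
Smallest convergent = 0.50. Discriminant |r|: 0.34, 0.63; count ≥ 0.50 → 1.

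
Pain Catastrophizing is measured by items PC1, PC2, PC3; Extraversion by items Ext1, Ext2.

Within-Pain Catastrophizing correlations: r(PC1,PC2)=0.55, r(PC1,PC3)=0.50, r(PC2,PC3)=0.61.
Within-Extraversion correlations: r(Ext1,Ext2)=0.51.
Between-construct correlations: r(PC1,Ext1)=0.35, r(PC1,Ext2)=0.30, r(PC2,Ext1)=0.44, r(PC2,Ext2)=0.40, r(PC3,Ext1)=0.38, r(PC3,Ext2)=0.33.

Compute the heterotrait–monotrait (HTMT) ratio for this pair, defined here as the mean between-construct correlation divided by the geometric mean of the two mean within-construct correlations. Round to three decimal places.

0.690

Mean between = 2.20/6 = 0.3667.
Mean within-PC = 1.66/3 = 0.5533; mean within-Ext = 0.51/1 = 0.5100.
Geometric mean = √(0.5533 × 0.5100) = 0.5312.
HTMT = 0.3667 / 0.5312 = 0.690.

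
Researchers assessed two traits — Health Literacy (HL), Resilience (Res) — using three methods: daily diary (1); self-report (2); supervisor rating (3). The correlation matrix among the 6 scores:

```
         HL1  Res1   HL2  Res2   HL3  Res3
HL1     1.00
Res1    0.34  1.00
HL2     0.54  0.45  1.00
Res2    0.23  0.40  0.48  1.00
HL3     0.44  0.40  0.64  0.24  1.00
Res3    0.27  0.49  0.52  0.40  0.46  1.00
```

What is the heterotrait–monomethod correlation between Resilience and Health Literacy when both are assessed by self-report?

0.48

Different traits, same method: r(Res2, HL2) = 0.48.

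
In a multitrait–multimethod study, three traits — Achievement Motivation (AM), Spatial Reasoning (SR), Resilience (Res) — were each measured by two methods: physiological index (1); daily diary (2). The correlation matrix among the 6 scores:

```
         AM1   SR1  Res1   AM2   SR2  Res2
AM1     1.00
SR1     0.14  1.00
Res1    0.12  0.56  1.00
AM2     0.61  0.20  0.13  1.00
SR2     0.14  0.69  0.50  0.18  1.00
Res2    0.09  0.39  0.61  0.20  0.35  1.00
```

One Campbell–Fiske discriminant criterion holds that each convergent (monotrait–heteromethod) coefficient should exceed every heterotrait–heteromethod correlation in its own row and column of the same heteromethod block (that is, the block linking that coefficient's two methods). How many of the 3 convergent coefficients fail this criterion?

0

Convergent coefficients and their comparison sets:
AM (methods 1·2): 0.61 vs {0.14, 0.20, 0.09, 0.13} → pass.
SR (methods 1·2): 0.69 vs {0.20, 0.14, 0.39, 0.50} → pass.
Res (methods 1·2): 0.61 vs {0.13, 0.09, 0.50, 0.39} → pass.
0 of 3 fail.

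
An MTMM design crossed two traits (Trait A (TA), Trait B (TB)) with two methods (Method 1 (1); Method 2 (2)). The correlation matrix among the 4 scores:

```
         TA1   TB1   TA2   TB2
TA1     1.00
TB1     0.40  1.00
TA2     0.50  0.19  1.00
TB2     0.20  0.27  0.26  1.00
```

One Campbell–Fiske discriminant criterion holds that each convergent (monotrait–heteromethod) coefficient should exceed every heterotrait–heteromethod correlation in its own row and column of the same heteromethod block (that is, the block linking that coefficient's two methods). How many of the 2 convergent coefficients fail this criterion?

0

Convergent coefficients and their comparison sets:
TA (methods 1·2): 0.50 vs {0.20, 0.19} → pass.
TB (methods 1·2): 0.27 vs {0.19, 0.20} → pass.
0 of 2 fail.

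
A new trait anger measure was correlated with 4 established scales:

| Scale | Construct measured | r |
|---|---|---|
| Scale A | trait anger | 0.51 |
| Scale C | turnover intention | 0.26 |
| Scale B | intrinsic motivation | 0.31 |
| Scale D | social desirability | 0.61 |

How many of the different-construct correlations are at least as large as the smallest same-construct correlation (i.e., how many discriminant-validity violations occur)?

Convergent (same construct = trait anger): Scale A.
Smallest convergent = 0.51. Discriminant values: 0.26, 0.31, 0.61; count ≥ 0.51 → 1.

1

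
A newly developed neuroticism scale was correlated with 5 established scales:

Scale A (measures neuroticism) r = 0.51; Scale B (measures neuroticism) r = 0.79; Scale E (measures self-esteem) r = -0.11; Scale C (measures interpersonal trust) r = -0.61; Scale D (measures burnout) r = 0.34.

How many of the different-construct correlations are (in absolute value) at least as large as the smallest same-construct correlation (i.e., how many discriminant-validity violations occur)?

Convergent (same construct = neuroticism): Scale A, Scale B.
Smallest convergent = 0.51. Discriminant |r|: 0.11, 0.61, 0.34; count ≥ 0.51 → 1.

1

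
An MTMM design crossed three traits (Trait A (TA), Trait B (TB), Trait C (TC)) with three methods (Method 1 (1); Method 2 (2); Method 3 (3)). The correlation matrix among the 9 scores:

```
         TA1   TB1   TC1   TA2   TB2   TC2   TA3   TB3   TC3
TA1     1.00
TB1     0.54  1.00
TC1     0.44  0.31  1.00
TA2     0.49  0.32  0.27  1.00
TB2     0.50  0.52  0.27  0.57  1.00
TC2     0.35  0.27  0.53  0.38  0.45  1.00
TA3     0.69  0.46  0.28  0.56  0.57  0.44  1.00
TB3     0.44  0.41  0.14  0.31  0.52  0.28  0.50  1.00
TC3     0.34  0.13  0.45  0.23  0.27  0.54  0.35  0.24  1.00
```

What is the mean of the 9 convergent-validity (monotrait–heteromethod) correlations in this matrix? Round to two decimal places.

0.52

Convergent values: 0.49, 0.69, 0.56, 0.52, 0.41, 0.52, 0.53, 0.45, 0.54; mean = 4.71/9 = 0.52.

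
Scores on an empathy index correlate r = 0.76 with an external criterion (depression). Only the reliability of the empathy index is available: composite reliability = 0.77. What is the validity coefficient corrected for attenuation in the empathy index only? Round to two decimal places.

Single correction: r_c = r_obs / √r_xx = 0.76 / √0.77 = 0.76 / 0.8775 ≈ 0.87.

0.87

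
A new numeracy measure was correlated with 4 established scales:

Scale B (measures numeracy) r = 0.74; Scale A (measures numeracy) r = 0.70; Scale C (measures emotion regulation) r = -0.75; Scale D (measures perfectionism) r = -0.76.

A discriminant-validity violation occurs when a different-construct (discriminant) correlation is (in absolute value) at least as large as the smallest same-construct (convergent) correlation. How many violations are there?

2

Convergent (same construct = numeracy): Scale B, Scale A.
Smallest convergent = 0.70. Discriminant |r|: 0.75, 0.76; count ≥ 0.70 → 2.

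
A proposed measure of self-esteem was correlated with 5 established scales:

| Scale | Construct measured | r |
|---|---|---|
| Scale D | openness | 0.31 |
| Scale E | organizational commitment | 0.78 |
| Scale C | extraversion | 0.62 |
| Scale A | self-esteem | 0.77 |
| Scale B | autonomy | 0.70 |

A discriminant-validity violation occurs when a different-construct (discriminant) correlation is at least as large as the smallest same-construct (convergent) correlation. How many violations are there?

1

Convergent (same construct = self-esteem): Scale A.
Smallest convergent = 0.77. Discriminant values: 0.31, 0.78, 0.62, 0.70; count ≥ 0.77 → 1.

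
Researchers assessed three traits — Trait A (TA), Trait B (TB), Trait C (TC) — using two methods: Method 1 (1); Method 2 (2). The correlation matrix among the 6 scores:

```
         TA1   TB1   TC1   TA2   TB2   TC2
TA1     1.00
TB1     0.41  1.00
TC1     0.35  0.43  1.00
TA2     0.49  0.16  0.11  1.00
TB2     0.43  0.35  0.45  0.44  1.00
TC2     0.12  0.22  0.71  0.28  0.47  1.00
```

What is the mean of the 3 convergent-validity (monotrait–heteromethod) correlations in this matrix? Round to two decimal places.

Convergent values: 0.49, 0.35, 0.71; mean = 1.55/3 = 0.52.

0.52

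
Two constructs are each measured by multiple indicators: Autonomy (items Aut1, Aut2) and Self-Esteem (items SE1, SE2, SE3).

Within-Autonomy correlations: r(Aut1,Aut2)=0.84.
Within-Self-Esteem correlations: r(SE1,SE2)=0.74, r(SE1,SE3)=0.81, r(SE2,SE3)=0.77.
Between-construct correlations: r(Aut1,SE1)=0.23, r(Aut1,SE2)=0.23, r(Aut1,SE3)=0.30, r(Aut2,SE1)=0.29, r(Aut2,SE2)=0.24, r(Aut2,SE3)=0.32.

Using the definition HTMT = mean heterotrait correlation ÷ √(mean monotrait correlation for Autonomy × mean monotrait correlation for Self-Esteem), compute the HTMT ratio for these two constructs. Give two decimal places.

0.33

Between-construct mean = 1.61/6 = 0.2683.
Mean within-Aut = 0.84/1 = 0.8400; mean within-SE = 2.32/3 = 0.7733.
Geometric mean = √(0.8400 × 0.7733) = 0.8060.
HTMT = 0.2683 / 0.8060 = 0.33.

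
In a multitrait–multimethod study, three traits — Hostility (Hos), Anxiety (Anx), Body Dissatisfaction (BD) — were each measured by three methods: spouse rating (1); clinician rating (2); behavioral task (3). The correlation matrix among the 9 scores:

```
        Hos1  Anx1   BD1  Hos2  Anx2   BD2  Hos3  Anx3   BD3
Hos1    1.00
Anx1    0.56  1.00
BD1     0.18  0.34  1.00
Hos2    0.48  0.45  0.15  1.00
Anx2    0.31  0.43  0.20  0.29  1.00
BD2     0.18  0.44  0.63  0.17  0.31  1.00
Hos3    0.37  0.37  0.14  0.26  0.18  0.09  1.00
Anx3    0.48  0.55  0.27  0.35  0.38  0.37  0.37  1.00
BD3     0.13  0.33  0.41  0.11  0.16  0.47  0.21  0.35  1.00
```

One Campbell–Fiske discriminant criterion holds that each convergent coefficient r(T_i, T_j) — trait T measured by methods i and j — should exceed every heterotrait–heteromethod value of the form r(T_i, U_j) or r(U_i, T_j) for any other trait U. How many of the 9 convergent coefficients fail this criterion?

Convergent coefficients and their comparison sets:
Hos (methods 1·2): 0.48 vs {0.31, 0.45, 0.18, 0.15} → pass.
Hos (methods 1·3): 0.37 vs {0.48, 0.37, 0.13, 0.14} → fail.
Hos (methods 2·3): 0.26 vs {0.35, 0.18, 0.11, 0.09} → fail.
Anx (methods 1·2): 0.43 vs {0.45, 0.31, 0.44, 0.20} → fail.
Anx (methods 1·3): 0.55 vs {0.37, 0.48, 0.33, 0.27} → pass.
Anx (methods 2·3): 0.38 vs {0.18, 0.35, 0.16, 0.37} → pass.
BD (methods 1·2): 0.63 vs {0.15, 0.18, 0.20, 0.44} → pass.
BD (methods 1·3): 0.41 vs {0.14, 0.13, 0.27, 0.33} → pass.
BD (methods 2·3): 0.47 vs {0.09, 0.11, 0.37, 0.16} → pass.
3 of 9 fail.

3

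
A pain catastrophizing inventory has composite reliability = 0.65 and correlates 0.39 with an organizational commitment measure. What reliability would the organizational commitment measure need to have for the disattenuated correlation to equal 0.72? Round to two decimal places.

r_true = r_obs / √(r_xx · r_yy) ⇒ 0.72 = 0.39 / √(0.65 · r_yy).
√(0.65 · r_yy) = 0.39 / 0.72 = 0.5417; 0.65 · r_yy = 0.2934; r_yy = 0.2934 / 0.65 ≈ 0.45.

0.45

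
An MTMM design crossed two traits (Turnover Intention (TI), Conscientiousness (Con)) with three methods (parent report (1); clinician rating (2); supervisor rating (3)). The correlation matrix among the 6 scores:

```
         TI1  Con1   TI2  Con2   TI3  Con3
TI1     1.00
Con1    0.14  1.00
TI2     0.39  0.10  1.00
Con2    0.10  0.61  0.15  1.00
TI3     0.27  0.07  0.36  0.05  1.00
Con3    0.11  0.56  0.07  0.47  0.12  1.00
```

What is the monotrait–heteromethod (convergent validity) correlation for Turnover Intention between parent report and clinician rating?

Same trait (TI), different methods: r(TI1, TI2) = 0.39.

0.39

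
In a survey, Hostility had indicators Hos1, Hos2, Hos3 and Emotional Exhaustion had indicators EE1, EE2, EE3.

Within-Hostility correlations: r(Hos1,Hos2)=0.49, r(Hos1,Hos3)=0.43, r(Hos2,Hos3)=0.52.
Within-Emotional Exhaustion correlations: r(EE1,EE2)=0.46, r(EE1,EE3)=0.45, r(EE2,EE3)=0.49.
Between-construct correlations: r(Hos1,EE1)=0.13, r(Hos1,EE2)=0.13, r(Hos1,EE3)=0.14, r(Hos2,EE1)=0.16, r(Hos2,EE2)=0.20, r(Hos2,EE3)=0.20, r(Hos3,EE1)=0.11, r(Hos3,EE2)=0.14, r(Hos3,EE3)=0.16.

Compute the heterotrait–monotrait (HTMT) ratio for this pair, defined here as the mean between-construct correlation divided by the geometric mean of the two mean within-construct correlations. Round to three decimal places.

Mean heterotrait r = 1.37/9 = 0.1522.
Mean within-Hos = 1.44/3 = 0.4800; mean within-EE = 1.40/3 = 0.4667.
Geometric mean = √(0.4800 × 0.4667) = 0.4733.
HTMT = 0.1522 / 0.4733 = 0.322.

0.322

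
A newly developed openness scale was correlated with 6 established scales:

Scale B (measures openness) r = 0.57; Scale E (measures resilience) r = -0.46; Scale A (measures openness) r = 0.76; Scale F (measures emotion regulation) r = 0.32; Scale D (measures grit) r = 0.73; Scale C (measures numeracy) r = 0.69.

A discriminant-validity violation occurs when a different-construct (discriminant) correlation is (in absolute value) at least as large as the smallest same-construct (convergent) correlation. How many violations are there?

Convergent (same construct = openness): Scale B, Scale A.
Smallest convergent = 0.57. Discriminant |r|: 0.46, 0.32, 0.73, 0.69; count ≥ 0.57 → 2.

2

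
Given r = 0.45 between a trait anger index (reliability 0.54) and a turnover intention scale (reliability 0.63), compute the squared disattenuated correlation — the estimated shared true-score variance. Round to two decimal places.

0.60

Disattenuated r = 0.45 / √(0.54 × 0.63) = 0.45 / 0.5833 = 0.7715.
Shared true-score variance = 0.7715² = 0.5952 ≈ 0.60.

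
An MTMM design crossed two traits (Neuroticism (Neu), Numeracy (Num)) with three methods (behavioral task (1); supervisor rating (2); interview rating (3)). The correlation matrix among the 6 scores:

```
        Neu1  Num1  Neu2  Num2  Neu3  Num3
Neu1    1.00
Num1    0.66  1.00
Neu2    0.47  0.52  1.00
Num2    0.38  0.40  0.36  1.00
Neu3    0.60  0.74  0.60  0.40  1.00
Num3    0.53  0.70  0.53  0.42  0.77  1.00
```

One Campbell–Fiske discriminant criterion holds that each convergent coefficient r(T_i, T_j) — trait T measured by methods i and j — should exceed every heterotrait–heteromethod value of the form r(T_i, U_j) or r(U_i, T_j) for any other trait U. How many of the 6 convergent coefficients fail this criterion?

Checking each validity diagonal entry against its comparison values:
Neu (methods 1·2): 0.47 vs {0.38, 0.52} → fail.
Neu (methods 1·3): 0.60 vs {0.53, 0.74} → fail.
Neu (methods 2·3): 0.60 vs {0.53, 0.40} → pass.
Num (methods 1·2): 0.40 vs {0.52, 0.38} → fail.
Num (methods 1·3): 0.70 vs {0.74, 0.53} → fail.
Num (methods 2·3): 0.42 vs {0.40, 0.53} → fail.
5 of 6 fail.

5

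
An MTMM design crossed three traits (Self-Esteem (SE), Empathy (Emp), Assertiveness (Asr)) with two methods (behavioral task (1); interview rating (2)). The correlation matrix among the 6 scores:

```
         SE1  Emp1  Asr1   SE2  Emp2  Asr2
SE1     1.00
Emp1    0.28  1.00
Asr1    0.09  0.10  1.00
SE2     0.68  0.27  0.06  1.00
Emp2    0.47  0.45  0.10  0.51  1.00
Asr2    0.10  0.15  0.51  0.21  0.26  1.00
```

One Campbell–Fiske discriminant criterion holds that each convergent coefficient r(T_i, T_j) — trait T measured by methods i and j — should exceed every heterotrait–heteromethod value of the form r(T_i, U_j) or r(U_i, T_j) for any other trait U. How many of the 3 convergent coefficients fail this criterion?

Convergent coefficients and their comparison sets:
SE (methods 1·2): 0.68 vs {0.47, 0.27, 0.10, 0.06} → pass.
Emp (methods 1·2): 0.45 vs {0.27, 0.47, 0.15, 0.10} → fail.
Asr (methods 1·2): 0.51 vs {0.06, 0.10, 0.10, 0.15} → pass.
1 of 3 fail.

1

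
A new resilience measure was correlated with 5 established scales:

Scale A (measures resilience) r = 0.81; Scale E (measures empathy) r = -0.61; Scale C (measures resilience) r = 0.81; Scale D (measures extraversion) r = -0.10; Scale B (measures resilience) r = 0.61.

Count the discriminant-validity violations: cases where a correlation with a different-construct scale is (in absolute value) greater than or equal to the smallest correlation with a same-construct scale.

Convergent (same construct = resilience): Scale A, Scale C, Scale B.
Smallest convergent = 0.61. Discriminant |r|: 0.61, 0.10; count ≥ 0.61 → 1.

1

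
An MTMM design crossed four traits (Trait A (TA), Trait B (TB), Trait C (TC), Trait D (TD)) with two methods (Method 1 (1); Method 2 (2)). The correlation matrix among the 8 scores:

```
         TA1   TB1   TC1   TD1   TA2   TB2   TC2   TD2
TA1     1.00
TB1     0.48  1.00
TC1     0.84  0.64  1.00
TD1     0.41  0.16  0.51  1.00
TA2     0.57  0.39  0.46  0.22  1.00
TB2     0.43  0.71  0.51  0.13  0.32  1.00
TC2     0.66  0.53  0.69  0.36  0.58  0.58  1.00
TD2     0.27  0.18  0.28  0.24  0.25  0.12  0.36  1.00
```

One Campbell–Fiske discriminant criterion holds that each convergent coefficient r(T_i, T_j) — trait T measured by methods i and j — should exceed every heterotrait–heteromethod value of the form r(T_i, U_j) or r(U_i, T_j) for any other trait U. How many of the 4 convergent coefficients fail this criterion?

2

Each convergent coefficient versus the relevant comparison correlations:
TA (methods 1·2): 0.57 vs {0.43, 0.39, 0.66, 0.46, 0.27, 0.22} → fail.
TB (methods 1·2): 0.71 vs {0.39, 0.43, 0.53, 0.51, 0.18, 0.13} → pass.
TC (methods 1·2): 0.69 vs {0.46, 0.66, 0.51, 0.53, 0.28, 0.36} → pass.
TD (methods 1·2): 0.24 vs {0.22, 0.27, 0.13, 0.18, 0.36, 0.28} → fail.
2 of 4 fail.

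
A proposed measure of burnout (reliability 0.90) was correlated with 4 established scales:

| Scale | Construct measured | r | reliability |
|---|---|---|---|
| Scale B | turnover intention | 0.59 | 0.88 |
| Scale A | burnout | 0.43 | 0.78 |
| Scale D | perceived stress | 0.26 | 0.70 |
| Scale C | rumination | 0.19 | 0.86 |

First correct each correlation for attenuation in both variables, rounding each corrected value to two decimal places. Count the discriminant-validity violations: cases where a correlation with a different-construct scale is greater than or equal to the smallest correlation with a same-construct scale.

1

Disattenuated r (r / √(r_scale · r_new)):
  Scale B (disc): 0.59 / √(0.88·0.90) = 0.66
  Scale A (conv): 0.43 / √(0.78·0.90) = 0.51
  Scale D (disc): 0.26 / √(0.70·0.90) = 0.33
  Scale C (disc): 0.19 / √(0.86·0.90) = 0.22
Smallest convergent = 0.51. Discriminant values: 0.66, 0.33, 0.22; count ≥ 0.51 → 1.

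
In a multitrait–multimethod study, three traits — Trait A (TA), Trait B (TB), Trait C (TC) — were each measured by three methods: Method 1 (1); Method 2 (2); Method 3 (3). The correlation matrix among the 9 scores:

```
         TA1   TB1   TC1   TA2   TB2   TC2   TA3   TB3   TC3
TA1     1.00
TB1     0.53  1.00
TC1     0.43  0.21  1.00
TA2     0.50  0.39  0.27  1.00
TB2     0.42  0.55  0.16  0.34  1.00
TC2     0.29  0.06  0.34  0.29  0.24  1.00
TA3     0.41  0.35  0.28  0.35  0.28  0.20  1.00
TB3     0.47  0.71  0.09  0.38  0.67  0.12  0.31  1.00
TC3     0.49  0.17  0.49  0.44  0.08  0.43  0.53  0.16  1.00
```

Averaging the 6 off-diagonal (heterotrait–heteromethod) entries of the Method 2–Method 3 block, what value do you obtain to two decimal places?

HTHM values (method 2 × method 3): 0.38, 0.44, 0.28, 0.08, 0.20, 0.12; mean = 1.50/6 = 0.25.

0.25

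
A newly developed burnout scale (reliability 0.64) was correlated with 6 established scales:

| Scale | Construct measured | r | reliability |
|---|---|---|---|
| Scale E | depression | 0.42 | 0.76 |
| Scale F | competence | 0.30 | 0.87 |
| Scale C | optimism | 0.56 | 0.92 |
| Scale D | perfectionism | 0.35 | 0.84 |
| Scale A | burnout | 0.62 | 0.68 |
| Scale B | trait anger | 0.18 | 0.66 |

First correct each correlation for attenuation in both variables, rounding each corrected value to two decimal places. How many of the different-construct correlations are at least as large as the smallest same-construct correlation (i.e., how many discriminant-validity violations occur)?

Disattenuated r (r / √(r_scale · r_new)):
  Scale E (disc): 0.42 / √(0.76·0.64) = 0.60
  Scale F (disc): 0.30 / √(0.87·0.64) = 0.40
  Scale C (disc): 0.56 / √(0.92·0.64) = 0.73
  Scale D (disc): 0.35 / √(0.84·0.64) = 0.48
  Scale A (conv): 0.62 / √(0.68·0.64) = 0.94
  Scale B (disc): 0.18 / √(0.66·0.64) = 0.28
Smallest convergent = 0.94. Discriminant values: 0.60, 0.40, 0.73, 0.48, 0.28; count ≥ 0.94 → 0.

0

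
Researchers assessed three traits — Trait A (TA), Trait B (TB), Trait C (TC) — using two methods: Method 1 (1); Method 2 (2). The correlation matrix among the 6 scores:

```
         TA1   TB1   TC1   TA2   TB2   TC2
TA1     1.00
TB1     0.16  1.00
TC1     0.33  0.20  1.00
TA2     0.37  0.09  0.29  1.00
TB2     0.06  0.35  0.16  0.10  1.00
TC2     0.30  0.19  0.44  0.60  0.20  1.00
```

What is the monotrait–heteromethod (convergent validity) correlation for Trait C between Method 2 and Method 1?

0.44

Same trait (TC), different methods: r(TC2, TC1) = 0.44.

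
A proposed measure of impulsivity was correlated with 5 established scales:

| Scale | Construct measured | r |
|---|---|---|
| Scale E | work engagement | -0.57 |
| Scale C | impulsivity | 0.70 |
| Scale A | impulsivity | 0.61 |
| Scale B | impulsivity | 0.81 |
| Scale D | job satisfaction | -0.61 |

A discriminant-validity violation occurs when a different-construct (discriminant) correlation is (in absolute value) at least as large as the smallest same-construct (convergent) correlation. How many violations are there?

1

Convergent (same construct = impulsivity): Scale C, Scale A, Scale B.
Smallest convergent = 0.61. Discriminant |r|: 0.57, 0.61; count ≥ 0.61 → 1.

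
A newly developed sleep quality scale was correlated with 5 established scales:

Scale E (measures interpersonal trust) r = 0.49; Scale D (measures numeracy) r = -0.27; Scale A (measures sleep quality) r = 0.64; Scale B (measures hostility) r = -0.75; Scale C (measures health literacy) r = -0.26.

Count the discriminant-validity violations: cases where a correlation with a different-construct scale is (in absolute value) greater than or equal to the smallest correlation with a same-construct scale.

1

Convergent (same construct = sleep quality): Scale A.
Smallest convergent = 0.64. Discriminant |r|: 0.49, 0.27, 0.75, 0.26; count ≥ 0.64 → 1.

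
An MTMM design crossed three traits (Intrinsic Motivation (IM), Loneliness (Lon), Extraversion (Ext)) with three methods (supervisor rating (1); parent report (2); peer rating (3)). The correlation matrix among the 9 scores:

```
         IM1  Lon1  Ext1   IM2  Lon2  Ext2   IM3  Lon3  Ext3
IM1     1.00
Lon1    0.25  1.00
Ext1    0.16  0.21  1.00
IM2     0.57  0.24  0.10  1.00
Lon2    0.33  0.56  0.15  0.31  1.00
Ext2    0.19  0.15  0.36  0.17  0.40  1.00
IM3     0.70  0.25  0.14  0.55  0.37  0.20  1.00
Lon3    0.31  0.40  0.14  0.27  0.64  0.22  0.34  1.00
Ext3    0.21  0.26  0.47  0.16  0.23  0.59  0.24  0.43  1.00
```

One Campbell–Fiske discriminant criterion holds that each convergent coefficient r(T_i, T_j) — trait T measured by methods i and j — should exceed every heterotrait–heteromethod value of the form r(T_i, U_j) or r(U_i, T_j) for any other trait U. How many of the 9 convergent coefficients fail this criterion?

0

Convergent coefficients and their comparison sets:
IM (methods 1·2): 0.57 vs {0.33, 0.24, 0.19, 0.10} → pass.
IM (methods 1·3): 0.70 vs {0.31, 0.25, 0.21, 0.14} → pass.
IM (methods 2·3): 0.55 vs {0.27, 0.37, 0.16, 0.20} → pass.
Lon (methods 1·2): 0.56 vs {0.24, 0.33, 0.15, 0.15} → pass.
Lon (methods 1·3): 0.40 vs {0.25, 0.31, 0.26, 0.14} → pass.
Lon (methods 2·3): 0.64 vs {0.37, 0.27, 0.23, 0.22} → pass.
Ext (methods 1·2): 0.36 vs {0.10, 0.19, 0.15, 0.15} → pass.
Ext (methods 1·3): 0.47 vs {0.14, 0.21, 0.14, 0.26} → pass.
Ext (methods 2·3): 0.59 vs {0.20, 0.16, 0.22, 0.23} → pass.
0 of 9 fail.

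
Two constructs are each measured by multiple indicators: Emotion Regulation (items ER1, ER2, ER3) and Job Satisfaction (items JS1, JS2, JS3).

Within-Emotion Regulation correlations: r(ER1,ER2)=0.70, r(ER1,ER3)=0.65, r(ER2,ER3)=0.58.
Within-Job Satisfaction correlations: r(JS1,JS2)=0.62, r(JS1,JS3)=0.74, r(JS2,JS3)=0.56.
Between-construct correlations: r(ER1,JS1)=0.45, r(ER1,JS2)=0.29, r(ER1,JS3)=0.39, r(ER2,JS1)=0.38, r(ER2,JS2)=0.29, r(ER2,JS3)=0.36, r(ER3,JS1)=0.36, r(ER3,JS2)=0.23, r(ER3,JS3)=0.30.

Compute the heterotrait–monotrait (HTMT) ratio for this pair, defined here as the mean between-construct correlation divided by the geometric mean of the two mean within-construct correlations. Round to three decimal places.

0.528

Between-construct mean = 3.05/9 = 0.3389.
Mean within-ER = 1.93/3 = 0.6433; mean within-JS = 1.92/3 = 0.6400.
Geometric mean = √(0.6433 × 0.6400) = 0.6416.
HTMT = 0.3389 / 0.6416 = 0.528.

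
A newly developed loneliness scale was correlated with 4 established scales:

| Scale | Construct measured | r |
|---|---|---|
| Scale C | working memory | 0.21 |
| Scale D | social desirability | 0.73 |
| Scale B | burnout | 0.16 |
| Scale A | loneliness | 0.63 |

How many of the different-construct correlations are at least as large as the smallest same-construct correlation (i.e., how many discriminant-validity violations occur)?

Convergent (same construct = loneliness): Scale A.
Smallest convergent = 0.63. Discriminant values: 0.21, 0.73, 0.16; count ≥ 0.63 → 1.

1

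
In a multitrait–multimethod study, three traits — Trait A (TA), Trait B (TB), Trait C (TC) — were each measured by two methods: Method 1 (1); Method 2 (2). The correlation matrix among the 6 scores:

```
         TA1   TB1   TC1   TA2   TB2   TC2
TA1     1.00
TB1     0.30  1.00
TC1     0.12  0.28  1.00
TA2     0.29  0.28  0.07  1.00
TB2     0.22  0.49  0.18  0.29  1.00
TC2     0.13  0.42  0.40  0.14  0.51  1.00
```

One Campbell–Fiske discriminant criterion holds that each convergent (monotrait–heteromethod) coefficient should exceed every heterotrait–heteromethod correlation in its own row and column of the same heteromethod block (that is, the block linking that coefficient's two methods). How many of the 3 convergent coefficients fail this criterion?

Each convergent coefficient versus the relevant comparison correlations:
TA (methods 1·2): 0.29 vs {0.22, 0.28, 0.13, 0.07} → pass.
TB (methods 1·2): 0.49 vs {0.28, 0.22, 0.42, 0.18} → pass.
TC (methods 1·2): 0.40 vs {0.07, 0.13, 0.18, 0.42} → fail.
1 of 3 fail.

1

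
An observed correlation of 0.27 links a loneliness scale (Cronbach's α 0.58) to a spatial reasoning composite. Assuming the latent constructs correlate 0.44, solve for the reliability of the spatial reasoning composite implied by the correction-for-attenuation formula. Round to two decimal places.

0.65

r_true = r_obs / √(r_xx · r_yy) ⇒ 0.44 = 0.27 / √(0.58 · r_yy).
√(0.58 · r_yy) = 0.27 / 0.44 = 0.6136; 0.58 · r_yy = 0.3765; r_yy = 0.3765 / 0.58 ≈ 0.65.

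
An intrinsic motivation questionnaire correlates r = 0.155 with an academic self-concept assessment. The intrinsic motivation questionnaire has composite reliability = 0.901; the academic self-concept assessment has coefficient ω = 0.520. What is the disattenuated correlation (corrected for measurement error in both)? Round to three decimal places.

r_true = r_obs / √(r_xx · r_yy) = 0.155 / √(0.901 × 0.520) = 0.155 / √0.468520 = 0.155 / 0.6845 ≈ 0.226.

0.226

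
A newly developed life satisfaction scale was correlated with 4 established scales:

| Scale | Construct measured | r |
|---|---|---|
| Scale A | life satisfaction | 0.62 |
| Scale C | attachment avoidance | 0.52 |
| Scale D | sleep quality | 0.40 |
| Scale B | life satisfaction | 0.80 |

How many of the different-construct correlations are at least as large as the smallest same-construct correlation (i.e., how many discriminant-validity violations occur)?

0

Convergent (same construct = life satisfaction): Scale A, Scale B.
Smallest convergent = 0.62. Discriminant values: 0.52, 0.40; count ≥ 0.62 → 0.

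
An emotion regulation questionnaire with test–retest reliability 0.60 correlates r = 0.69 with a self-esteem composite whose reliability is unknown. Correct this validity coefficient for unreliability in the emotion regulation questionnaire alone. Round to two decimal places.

Single correction: r_c = r_obs / √r_xx = 0.69 / √0.60 = 0.69 / 0.7746 ≈ 0.89.

0.89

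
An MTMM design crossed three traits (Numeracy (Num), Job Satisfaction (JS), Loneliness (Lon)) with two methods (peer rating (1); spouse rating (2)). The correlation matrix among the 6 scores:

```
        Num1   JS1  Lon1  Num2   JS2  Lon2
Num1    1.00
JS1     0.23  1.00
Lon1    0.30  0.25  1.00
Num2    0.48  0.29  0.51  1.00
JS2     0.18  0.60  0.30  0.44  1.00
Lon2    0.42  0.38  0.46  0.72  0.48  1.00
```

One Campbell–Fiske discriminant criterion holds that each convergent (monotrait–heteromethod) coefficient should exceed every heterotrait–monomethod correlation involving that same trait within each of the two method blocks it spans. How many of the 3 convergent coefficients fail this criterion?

Checking each validity diagonal entry against its comparison values:
Num (methods 1·2): 0.48 vs {0.23, 0.44, 0.30, 0.72} → fail.
JS (methods 1·2): 0.60 vs {0.23, 0.44, 0.25, 0.48} → pass.
Lon (methods 1·2): 0.46 vs {0.30, 0.72, 0.25, 0.48} → fail.
2 of 3 fail.

2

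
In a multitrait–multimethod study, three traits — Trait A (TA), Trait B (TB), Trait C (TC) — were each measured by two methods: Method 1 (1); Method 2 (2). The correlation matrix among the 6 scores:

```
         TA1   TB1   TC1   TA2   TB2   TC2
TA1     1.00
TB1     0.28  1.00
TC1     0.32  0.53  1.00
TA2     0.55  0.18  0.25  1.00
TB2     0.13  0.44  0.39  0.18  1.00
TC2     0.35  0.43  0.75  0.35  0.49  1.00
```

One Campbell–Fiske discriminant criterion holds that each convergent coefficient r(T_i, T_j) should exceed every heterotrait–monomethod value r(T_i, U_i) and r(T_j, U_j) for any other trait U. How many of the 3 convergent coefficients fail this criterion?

Convergent coefficients and their comparison sets:
TA (methods 1·2): 0.55 vs {0.28, 0.18, 0.32, 0.35} → pass.
TB (methods 1·2): 0.44 vs {0.28, 0.18, 0.53, 0.49} → fail.
TC (methods 1·2): 0.75 vs {0.32, 0.35, 0.53, 0.49} → pass.
1 of 3 fail.

1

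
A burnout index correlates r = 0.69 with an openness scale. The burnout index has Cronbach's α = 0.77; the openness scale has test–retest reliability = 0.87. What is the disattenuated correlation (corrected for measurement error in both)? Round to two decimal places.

0.84

r_true = r_obs / √(r_xx · r_yy) = 0.69 / √(0.77 × 0.87) = 0.69 / √0.6699 = 0.69 / 0.8185 ≈ 0.84.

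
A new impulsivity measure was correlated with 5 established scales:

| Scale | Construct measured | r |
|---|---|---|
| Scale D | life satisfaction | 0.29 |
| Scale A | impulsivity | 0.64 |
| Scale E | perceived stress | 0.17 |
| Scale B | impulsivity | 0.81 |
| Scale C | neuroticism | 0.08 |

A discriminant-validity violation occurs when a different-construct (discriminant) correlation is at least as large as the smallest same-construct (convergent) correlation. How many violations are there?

0

Convergent (same construct = impulsivity): Scale A, Scale B.
Smallest convergent = 0.64. Discriminant values: 0.29, 0.17, 0.08; count ≥ 0.64 → 0.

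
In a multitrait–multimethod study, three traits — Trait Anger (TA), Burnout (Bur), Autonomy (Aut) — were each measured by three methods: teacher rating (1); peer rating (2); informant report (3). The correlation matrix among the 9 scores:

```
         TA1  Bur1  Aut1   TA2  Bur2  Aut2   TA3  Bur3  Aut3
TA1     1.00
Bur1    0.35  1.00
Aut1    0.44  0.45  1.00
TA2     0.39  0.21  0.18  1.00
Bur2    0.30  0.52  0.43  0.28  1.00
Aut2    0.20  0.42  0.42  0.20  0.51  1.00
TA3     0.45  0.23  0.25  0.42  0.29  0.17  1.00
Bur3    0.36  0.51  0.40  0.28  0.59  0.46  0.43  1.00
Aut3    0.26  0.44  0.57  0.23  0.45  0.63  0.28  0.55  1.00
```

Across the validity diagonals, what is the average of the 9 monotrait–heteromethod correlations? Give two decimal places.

Convergent values: 0.39, 0.45, 0.42, 0.52, 0.51, 0.59, 0.42, 0.57, 0.63; mean = 4.50/9 = 0.50.

0.50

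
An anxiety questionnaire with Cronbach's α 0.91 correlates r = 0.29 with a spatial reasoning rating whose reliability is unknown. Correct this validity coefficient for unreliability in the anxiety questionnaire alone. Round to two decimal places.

Single correction: r_c = r_obs / √r_xx = 0.29 / √0.91 = 0.29 / 0.9539 ≈ 0.30.

0.30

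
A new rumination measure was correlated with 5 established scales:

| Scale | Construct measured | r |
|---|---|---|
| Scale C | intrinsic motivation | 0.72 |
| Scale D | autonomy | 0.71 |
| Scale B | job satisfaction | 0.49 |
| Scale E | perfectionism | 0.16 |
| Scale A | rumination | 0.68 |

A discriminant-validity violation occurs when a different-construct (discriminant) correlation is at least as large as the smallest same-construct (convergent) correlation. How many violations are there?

Convergent (same construct = rumination): Scale A.
Smallest convergent = 0.68. Discriminant values: 0.72, 0.71, 0.49, 0.16; count ≥ 0.68 → 2.

2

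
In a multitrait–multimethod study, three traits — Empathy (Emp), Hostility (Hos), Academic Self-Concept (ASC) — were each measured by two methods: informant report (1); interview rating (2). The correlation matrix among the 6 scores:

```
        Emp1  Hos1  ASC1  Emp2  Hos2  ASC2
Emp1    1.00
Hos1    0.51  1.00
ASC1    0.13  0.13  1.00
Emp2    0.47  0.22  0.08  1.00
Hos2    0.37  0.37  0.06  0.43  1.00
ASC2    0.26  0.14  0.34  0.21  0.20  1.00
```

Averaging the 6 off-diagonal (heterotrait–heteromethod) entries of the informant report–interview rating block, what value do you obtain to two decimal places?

HTHM values (method 1 × method 2): 0.37, 0.26, 0.22, 0.14, 0.08, 0.06; mean = 1.13/6 = 0.19.

0.19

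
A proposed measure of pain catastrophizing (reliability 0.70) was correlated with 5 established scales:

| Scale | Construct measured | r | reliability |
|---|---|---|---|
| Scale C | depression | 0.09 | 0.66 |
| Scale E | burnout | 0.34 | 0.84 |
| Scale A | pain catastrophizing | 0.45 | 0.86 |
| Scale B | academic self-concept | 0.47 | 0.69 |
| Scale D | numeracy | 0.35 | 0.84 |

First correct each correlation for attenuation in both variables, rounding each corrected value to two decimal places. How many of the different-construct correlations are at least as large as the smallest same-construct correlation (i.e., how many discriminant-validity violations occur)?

Disattenuated r (r / √(r_scale · r_new)):
  Scale C (disc): 0.09 / √(0.66·0.70) = 0.13
  Scale E (disc): 0.34 / √(0.84·0.70) = 0.44
  Scale A (conv): 0.45 / √(0.86·0.70) = 0.58
  Scale B (disc): 0.47 / √(0.69·0.70) = 0.68
  Scale D (disc): 0.35 / √(0.84·0.70) = 0.46
Smallest convergent = 0.58. Discriminant values: 0.13, 0.44, 0.68, 0.46; count ≥ 0.58 → 1.

1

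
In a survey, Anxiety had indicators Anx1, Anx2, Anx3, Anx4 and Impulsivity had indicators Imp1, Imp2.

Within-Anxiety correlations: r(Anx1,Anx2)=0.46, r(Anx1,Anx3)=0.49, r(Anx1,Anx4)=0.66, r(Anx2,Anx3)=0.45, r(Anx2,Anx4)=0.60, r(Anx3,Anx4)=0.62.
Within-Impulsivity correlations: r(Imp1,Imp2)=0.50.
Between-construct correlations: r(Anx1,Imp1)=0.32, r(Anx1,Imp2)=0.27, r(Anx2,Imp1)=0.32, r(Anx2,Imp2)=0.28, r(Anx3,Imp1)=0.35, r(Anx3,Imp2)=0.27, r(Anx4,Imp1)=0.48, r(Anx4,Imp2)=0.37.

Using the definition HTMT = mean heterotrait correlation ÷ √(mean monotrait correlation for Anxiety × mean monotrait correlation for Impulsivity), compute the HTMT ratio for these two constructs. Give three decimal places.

Between-construct mean = 2.66/8 = 0.3325.
Mean within-Anx = 3.28/6 = 0.5467; mean within-Imp = 0.50/1 = 0.5000.
Geometric mean = √(0.5467 × 0.5000) = 0.5228.
HTMT = 0.3325 / 0.5228 = 0.636.

0.636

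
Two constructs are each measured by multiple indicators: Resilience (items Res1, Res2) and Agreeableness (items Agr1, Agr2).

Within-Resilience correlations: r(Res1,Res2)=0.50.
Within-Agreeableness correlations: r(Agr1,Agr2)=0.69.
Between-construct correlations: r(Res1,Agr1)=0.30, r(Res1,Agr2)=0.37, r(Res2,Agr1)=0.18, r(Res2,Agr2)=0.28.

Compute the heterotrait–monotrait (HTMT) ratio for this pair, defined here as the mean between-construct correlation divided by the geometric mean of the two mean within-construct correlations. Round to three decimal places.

Mean between = 1.13/4 = 0.2825.
Mean within-Res = 0.50/1 = 0.5000; mean within-Agr = 0.69/1 = 0.6900.
Geometric mean = √(0.5000 × 0.6900) = 0.5874.
HTMT = 0.2825 / 0.5874 = 0.481.

0.481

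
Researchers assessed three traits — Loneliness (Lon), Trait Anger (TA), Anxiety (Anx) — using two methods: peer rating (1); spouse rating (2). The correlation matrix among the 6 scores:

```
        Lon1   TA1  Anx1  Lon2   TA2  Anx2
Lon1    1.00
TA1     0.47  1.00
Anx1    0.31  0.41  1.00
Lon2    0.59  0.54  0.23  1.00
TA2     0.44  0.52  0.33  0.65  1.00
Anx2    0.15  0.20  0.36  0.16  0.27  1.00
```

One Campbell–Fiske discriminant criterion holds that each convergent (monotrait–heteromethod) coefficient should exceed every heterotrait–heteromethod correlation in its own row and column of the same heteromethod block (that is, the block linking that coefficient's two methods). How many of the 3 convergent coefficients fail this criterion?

1

Checking each validity diagonal entry against its comparison values:
Lon (methods 1·2): 0.59 vs {0.44, 0.54, 0.15, 0.23} → pass.
TA (methods 1·2): 0.52 vs {0.54, 0.44, 0.20, 0.33} → fail.
Anx (methods 1·2): 0.36 vs {0.23, 0.15, 0.33, 0.20} → pass.
1 of 3 fail.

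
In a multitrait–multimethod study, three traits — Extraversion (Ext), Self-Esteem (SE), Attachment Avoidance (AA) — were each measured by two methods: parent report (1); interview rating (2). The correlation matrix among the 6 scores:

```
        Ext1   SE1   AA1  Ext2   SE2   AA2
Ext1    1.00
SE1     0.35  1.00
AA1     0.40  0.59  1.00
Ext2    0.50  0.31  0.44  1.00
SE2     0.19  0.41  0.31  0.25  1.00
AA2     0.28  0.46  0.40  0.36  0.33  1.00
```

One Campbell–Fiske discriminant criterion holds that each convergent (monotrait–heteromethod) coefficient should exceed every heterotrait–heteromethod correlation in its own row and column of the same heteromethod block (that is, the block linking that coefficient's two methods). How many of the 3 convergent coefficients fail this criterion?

Convergent coefficients and their comparison sets:
Ext (methods 1·2): 0.50 vs {0.19, 0.31, 0.28, 0.44} → pass.
SE (methods 1·2): 0.41 vs {0.31, 0.19, 0.46, 0.31} → fail.
AA (methods 1·2): 0.40 vs {0.44, 0.28, 0.31, 0.46} → fail.
2 of 3 fail.

2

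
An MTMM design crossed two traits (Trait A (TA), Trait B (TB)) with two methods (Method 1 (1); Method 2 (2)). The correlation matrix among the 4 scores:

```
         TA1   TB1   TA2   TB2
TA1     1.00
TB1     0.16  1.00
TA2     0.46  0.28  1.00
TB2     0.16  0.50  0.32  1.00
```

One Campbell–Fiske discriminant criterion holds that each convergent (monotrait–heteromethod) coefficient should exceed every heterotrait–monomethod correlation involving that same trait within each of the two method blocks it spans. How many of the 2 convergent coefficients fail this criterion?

Checking each validity diagonal entry against its comparison values:
TA (methods 1·2): 0.46 vs {0.16, 0.32} → pass.
TB (methods 1·2): 0.50 vs {0.16, 0.32} → pass.
0 of 2 fail.

0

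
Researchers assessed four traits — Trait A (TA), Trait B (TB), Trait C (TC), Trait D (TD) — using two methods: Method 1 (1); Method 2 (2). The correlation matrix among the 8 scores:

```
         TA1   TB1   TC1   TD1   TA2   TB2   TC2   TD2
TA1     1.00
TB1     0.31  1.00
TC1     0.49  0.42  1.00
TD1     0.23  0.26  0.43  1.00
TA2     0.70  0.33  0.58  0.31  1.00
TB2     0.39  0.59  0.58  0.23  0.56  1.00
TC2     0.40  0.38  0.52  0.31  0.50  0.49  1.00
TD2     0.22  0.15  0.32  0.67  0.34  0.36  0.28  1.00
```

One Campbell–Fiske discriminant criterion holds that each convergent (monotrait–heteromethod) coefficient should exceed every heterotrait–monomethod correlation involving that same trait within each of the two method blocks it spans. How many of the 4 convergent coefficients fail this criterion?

0

Checking each validity diagonal entry against its comparison values:
TA (methods 1·2): 0.70 vs {0.31, 0.56, 0.49, 0.50, 0.23, 0.34} → pass.
TB (methods 1·2): 0.59 vs {0.31, 0.56, 0.42, 0.49, 0.26, 0.36} → pass.
TC (methods 1·2): 0.52 vs {0.49, 0.50, 0.42, 0.49, 0.43, 0.28} → pass.
TD (methods 1·2): 0.67 vs {0.23, 0.34, 0.26, 0.36, 0.43, 0.28} → pass.
0 of 4 fail.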